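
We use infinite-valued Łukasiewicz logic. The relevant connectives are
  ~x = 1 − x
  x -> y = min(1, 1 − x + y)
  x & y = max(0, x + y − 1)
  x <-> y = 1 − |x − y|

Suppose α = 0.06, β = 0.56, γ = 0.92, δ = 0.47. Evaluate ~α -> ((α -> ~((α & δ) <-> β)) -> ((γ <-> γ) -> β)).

~α = 1 − 0.06 = 0.94
α & δ = max(0, 0.06 + 0.47 − 1) = max(0, -0.47) = 0.00
(α & δ) <-> β = 1 − |0.00 − 0.56| = 1 − 0.56 = 0.44
~((α & δ) <-> β) = 1 − 0.44 = 0.56
α -> ~((α & δ) <-> β) = min(1, 1 − 0.06 + 0.56) = min(1, 1.50) = 1.00
γ <-> γ = 1 − |0.92 − 0.92| = 1 − 0.00 = 1.00
(γ <-> γ) -> β = min(1, 1 − 1.00 + 0.56) = min(1, 0.56) = 0.56
(α -> ~((α & δ) <-> β)) -> ((γ <-> γ) -> β) = min(1, 1 − 1.00 + 0.56) = min(1, 0.56) = 0.56
~α -> ((α -> ~((α & δ) <-> β)) -> ((γ <-> γ) -> β)) = min(1, 1 − 0.94 + 0.56) = min(1, 0.62) = 0.62

0.62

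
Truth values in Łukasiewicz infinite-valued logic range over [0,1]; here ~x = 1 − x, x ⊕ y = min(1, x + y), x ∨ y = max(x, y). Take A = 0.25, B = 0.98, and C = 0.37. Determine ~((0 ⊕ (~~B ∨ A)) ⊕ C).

~B = 1 − 0.98 = 0.02
~~B = 1 − 0.02 = 0.98
~~B ∨ A = max(0.98, 0.25) = 0.98
0 ⊕ (~~B ∨ A) = min(1, 0.00 + 0.98) = min(1, 0.98) = 0.98
(0 ⊕ (~~B ∨ A)) ⊕ C = min(1, 0.98 + 0.37) = min(1, 1.35) = 1.00
~((0 ⊕ (~~B ∨ A)) ⊕ C) = 1 − 1.00 = 0.00

0.00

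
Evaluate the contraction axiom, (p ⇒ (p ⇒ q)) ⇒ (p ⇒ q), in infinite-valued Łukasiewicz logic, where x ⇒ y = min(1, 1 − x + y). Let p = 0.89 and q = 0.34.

p ⇒ q = min(1, 1 − 0.89 + 0.34) = min(1, 0.45) = 0.45
p ⇒ (p ⇒ q) = min(1, 1 − 0.89 + 0.45) = min(1, 0.56) = 0.56
(p ⇒ (p ⇒ q)) ⇒ (p ⇒ q) = min(1, 1 − 0.56 + 0.45) = min(1, 0.89) = 0.89
(The value 0.89 < 1 shows this instance is not satisfied; fails in Ł∞ (the t-norm is not idempotent).)

0.89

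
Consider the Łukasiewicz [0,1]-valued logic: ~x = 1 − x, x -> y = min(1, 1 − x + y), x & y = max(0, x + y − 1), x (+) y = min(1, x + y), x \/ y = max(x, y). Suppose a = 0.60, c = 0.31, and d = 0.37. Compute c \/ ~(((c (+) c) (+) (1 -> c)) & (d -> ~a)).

0.31

c (+) c = min(1, 0.31 + 0.31) = min(1, 0.62) = 0.62
1 -> c = min(1, 1 − 1.00 + 0.31) = min(1, 0.31) = 0.31
(c (+) c) (+) (1 -> c) = min(1, 0.62 + 0.31) = min(1, 0.93) = 0.93
~a = 1 − 0.60 = 0.40
d -> ~a = min(1, 1 − 0.37 + 0.40) = min(1, 1.03) = 1.00
((c (+) c) (+) (1 -> c)) & (d -> ~a) = max(0, 0.93 + 1.00 − 1) = max(0, 0.93) = 0.93
~(((c (+) c) (+) (1 -> c)) & (d -> ~a)) = 1 − 0.93 = 0.07
c \/ ~(((c (+) c) (+) (1 -> c)) & (d -> ~a)) = max(0.31, 0.07) = 0.31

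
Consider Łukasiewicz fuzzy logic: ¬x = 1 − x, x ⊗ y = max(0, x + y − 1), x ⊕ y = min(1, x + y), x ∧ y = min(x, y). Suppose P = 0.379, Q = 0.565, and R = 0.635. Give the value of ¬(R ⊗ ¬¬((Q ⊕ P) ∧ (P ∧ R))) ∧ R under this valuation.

Q ⊕ P = min(1, 0.565 + 0.379) = min(1, 0.944) = 0.944
P ∧ R = min(0.379, 0.635) = 0.379
(Q ⊕ P) ∧ (P ∧ R) = min(0.944, 0.379) = 0.379
¬((Q ⊕ P) ∧ (P ∧ R)) = 1 − 0.379 = 0.621
¬¬((Q ⊕ P) ∧ (P ∧ R)) = 1 − 0.621 = 0.379
R ⊗ ¬¬((Q ⊕ P) ∧ (P ∧ R)) = max(0, 0.635 + 0.379 − 1) = max(0, 0.014) = 0.014
¬(R ⊗ ¬¬((Q ⊕ P) ∧ (P ∧ R))) = 1 − 0.014 = 0.986
¬(R ⊗ ¬¬((Q ⊕ P) ∧ (P ∧ R))) ∧ R = min(0.986, 0.635) = 0.635

0.635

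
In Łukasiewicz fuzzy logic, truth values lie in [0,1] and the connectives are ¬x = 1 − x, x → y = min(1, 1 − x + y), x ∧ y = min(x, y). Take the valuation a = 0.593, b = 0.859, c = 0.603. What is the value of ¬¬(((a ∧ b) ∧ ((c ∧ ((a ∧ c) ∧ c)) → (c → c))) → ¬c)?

a ∧ b = min(0.593, 0.859) = 0.593
a ∧ c = min(0.593, 0.603) = 0.593
(a ∧ c) ∧ c = min(0.593, 0.603) = 0.593
c ∧ ((a ∧ c) ∧ c) = min(0.603, 0.593) = 0.593
c → c = min(1, 1 − 0.603 + 0.603) = min(1, 1.000) = 1.000
(c ∧ ((a ∧ c) ∧ c)) → (c → c) = min(1, 1 − 0.593 + 1.000) = min(1, 1.407) = 1.000
(a ∧ b) ∧ ((c ∧ ((a ∧ c) ∧ c)) → (c → c)) = min(0.593, 1.000) = 0.593
¬c = 1 − 0.603 = 0.397
((a ∧ b) ∧ ((c ∧ ((a ∧ c) ∧ c)) → (c → c))) → ¬c = min(1, 1 − 0.593 + 0.397) = min(1, 0.804) = 0.804
¬(((a ∧ b) ∧ ((c ∧ ((a ∧ c) ∧ c)) → (c → c))) → ¬c) = 1 − 0.804 = 0.196
¬¬(((a ∧ b) ∧ ((c ∧ ((a ∧ c) ∧ c)) → (c → c))) → ¬c) = 1 − 0.196 = 0.804

0.804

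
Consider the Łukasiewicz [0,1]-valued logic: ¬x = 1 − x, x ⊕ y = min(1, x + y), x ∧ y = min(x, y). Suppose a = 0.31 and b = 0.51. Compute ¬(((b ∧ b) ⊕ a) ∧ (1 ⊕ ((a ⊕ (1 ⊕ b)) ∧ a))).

0.18

b ∧ b = min(0.51, 0.51) = 0.51
(b ∧ b) ⊕ a = min(1, 0.51 + 0.31) = min(1, 0.82) = 0.82
1 ⊕ b = min(1, 1.00 + 0.51) = min(1, 1.51) = 1.00
a ⊕ (1 ⊕ b) = min(1, 0.31 + 1.00) = min(1, 1.31) = 1.00
(a ⊕ (1 ⊕ b)) ∧ a = min(1.00, 0.31) = 0.31
1 ⊕ ((a ⊕ (1 ⊕ b)) ∧ a) = min(1, 1.00 + 0.31) = min(1, 1.31) = 1.00
((b ∧ b) ⊕ a) ∧ (1 ⊕ ((a ⊕ (1 ⊕ b)) ∧ a)) = min(0.82, 1.00) = 0.82
¬(((b ∧ b) ⊕ a) ∧ (1 ⊕ ((a ⊕ (1 ⊕ b)) ∧ a))) = 1 − 0.82 = 0.18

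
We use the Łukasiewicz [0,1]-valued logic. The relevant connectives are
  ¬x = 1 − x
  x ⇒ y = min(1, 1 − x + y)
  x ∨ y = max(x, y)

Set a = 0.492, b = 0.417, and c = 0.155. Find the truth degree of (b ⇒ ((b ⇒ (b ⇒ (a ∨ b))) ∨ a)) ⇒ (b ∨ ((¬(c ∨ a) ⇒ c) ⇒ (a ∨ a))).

0.845

a ∨ b = max(0.492, 0.417) = 0.492
b ⇒ (a ∨ b) = min(1, 1 − 0.417 + 0.492) = min(1, 1.075) = 1.000
b ⇒ (b ⇒ (a ∨ b)) = min(1, 1 − 0.417 + 1.000) = min(1, 1.583) = 1.000
(b ⇒ (b ⇒ (a ∨ b))) ∨ a = max(1.000, 0.492) = 1.000
b ⇒ ((b ⇒ (b ⇒ (a ∨ b))) ∨ a) = min(1, 1 − 0.417 + 1.000) = min(1, 1.583) = 1.000
c ∨ a = max(0.155, 0.492) = 0.492
¬(c ∨ a) = 1 − 0.492 = 0.508
¬(c ∨ a) ⇒ c = min(1, 1 − 0.508 + 0.155) = min(1, 0.647) = 0.647
a ∨ a = max(0.492, 0.492) = 0.492
(¬(c ∨ a) ⇒ c) ⇒ (a ∨ a) = min(1, 1 − 0.647 + 0.492) = min(1, 0.845) = 0.845
b ∨ ((¬(c ∨ a) ⇒ c) ⇒ (a ∨ a)) = max(0.417, 0.845) = 0.845
(b ⇒ ((b ⇒ (b ⇒ (a ∨ b))) ∨ a)) ⇒ (b ∨ ((¬(c ∨ a) ⇒ c) ⇒ (a ∨ a))) = min(1, 1 − 1.000 + 0.845) = min(1, 0.845) = 0.845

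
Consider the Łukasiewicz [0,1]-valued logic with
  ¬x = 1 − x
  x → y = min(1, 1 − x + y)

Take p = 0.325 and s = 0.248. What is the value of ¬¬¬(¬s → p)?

¬s = 1 − 0.248 = 0.752
¬s → p = min(1, 1 − 0.752 + 0.325) = min(1, 0.573) = 0.573
¬(¬s → p) = 1 − 0.573 = 0.427
¬¬(¬s → p) = 1 − 0.427 = 0.573
¬¬¬(¬s → p) = 1 − 0.573 = 0.427

0.427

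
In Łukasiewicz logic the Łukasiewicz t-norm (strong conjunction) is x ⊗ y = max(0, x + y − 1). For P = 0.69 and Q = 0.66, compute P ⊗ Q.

P ⊗ Q = max(0, 0.69 + 0.66 − 1) = max(0, 0.35) = 0.35
For comparison, the Gödel (minimum) t-norm min(x, y) would give 0.66.

0.35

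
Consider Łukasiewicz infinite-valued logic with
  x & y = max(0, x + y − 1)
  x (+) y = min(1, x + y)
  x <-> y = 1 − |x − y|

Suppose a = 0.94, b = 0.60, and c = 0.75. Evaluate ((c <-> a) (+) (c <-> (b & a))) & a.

c <-> a = 1 − |0.75 − 0.94| = 1 − 0.19 = 0.81
b & a = max(0, 0.60 + 0.94 − 1) = max(0, 0.54) = 0.54
c <-> (b & a) = 1 − |0.75 − 0.54| = 1 − 0.21 = 0.79
(c <-> a) (+) (c <-> (b & a)) = min(1, 0.81 + 0.79) = min(1, 1.60) = 1.00
((c <-> a) (+) (c <-> (b & a))) & a = max(0, 1.00 + 0.94 − 1) = max(0, 0.94) = 0.94

0.94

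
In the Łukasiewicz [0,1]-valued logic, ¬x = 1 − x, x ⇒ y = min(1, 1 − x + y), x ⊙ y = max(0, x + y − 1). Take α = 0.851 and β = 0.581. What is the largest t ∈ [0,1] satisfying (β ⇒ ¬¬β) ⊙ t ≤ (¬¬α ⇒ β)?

¬β = 1 − 0.581 = 0.419
¬¬β = 1 − 0.419 = 0.581
β ⇒ ¬¬β = min(1, 1 − 0.581 + 0.581) = min(1, 1.000) = 1.000
So the left factor is β ⇒ ¬¬β = 1.000.
¬α = 1 − 0.851 = 0.149
¬¬α = 1 − 0.149 = 0.851
¬¬α ⇒ β = min(1, 1 − 0.851 + 0.581) = min(1, 0.730) = 0.730
So the right-hand bound is ¬¬α ⇒ β = 0.730.
The residuum of the Łukasiewicz t-norm gives the supremum: min(1, 1 − 1.000 + 0.730).
1 − 1.000 + 0.730 = 0.730, so t = min(1, 0.730) = 0.730.
Check: 1.000 ⊙ 0.730 = max(0, 0.730) = 0.730 ≤ 0.730.

0.730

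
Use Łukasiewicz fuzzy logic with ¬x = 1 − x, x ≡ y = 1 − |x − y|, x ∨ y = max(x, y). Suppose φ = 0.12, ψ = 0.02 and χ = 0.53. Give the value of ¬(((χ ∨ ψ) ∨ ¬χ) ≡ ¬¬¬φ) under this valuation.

χ ∨ ψ = max(0.53, 0.02) = 0.53
¬χ = 1 − 0.53 = 0.47
(χ ∨ ψ) ∨ ¬χ = max(0.53, 0.47) = 0.53
¬φ = 1 − 0.12 = 0.88
¬¬φ = 1 − 0.88 = 0.12
¬¬¬φ = 1 − 0.12 = 0.88
((χ ∨ ψ) ∨ ¬χ) ≡ ¬¬¬φ = 1 − |0.53 − 0.88| = 1 − 0.35 = 0.65
¬(((χ ∨ ψ) ∨ ¬χ) ≡ ¬¬¬φ) = 1 − 0.65 = 0.35

0.35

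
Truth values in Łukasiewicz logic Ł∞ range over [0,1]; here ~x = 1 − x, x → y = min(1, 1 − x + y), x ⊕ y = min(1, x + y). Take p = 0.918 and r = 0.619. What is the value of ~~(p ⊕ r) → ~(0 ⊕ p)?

p ⊕ r = min(1, 0.918 + 0.619) = min(1, 1.537) = 1.000
~(p ⊕ r) = 1 − 1.000 = 0.000
~~(p ⊕ r) = 1 − 0.000 = 1.000
0 ⊕ p = min(1, 0.000 + 0.918) = min(1, 0.918) = 0.918
~(0 ⊕ p) = 1 − 0.918 = 0.082
~~(p ⊕ r) → ~(0 ⊕ p) = min(1, 1 − 1.000 + 0.082) = min(1, 0.082) = 0.082

0.082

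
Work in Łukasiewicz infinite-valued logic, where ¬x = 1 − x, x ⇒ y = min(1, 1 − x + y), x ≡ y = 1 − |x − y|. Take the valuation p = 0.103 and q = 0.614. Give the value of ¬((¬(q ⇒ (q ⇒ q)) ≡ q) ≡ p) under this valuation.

q ⇒ q = min(1, 1 − 0.614 + 0.614) = min(1, 1.000) = 1.000
q ⇒ (q ⇒ q) = min(1, 1 − 0.614 + 1.000) = min(1, 1.386) = 1.000
¬(q ⇒ (q ⇒ q)) = 1 − 1.000 = 0.000
¬(q ⇒ (q ⇒ q)) ≡ q = 1 − |0.000 − 0.614| = 1 − 0.614 = 0.386
(¬(q ⇒ (q ⇒ q)) ≡ q) ≡ p = 1 − |0.386 − 0.103| = 1 − 0.283 = 0.717
¬((¬(q ⇒ (q ⇒ q)) ≡ q) ≡ p) = 1 − 0.717 = 0.283

0.283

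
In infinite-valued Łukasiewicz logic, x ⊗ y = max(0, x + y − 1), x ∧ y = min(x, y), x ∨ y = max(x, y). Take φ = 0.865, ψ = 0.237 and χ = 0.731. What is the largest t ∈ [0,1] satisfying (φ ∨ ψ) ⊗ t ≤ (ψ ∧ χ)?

φ ∨ ψ = max(0.865, 0.237) = 0.865
So the left factor is φ ∨ ψ = 0.865.
ψ ∧ χ = min(0.237, 0.731) = 0.237
So the right-hand bound is ψ ∧ χ = 0.237.
The residuum of the Łukasiewicz t-norm gives the supremum: min(1, 1 − 0.865 + 0.237).
1 − 0.865 + 0.237 = 0.372, so t = min(1, 0.372) = 0.372.
Check: 0.865 ⊗ 0.372 = max(0, 0.237) = 0.237 ≤ 0.237.

0.372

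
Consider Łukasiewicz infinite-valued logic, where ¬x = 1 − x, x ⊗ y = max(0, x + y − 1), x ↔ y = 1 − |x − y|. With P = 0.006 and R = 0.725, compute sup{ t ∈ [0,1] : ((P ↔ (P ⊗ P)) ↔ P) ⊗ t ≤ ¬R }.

1.000

P ⊗ P = max(0, 0.006 + 0.006 − 1) = max(0, -0.988) = 0.000
P ↔ (P ⊗ P) = 1 − |0.006 − 0.000| = 1 − 0.006 = 0.994
(P ↔ (P ⊗ P)) ↔ P = 1 − |0.994 − 0.006| = 1 − 0.988 = 0.012
So the left factor is (P ↔ (P ⊗ P)) ↔ P = 0.012.
¬R = 1 − 0.725 = 0.275
So the right-hand bound is ¬R = 0.275.
The residuum of the Łukasiewicz t-norm gives the supremum: min(1, 1 − 0.012 + 0.275).
1 − 0.012 + 0.275 = 1.263, so t = min(1, 1.263) = 1.000.
Check: 0.012 ⊗ 1.000 = max(0, 0.012) = 0.012 ≤ 0.275.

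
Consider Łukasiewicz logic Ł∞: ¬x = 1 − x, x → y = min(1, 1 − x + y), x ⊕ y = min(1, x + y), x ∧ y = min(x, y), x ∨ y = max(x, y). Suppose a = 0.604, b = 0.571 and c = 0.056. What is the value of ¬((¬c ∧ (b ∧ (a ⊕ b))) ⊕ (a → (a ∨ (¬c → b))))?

0.000

¬c = 1 − 0.056 = 0.944
a ⊕ b = min(1, 0.604 + 0.571) = min(1, 1.175) = 1.000
b ∧ (a ⊕ b) = min(0.571, 1.000) = 0.571
¬c ∧ (b ∧ (a ⊕ b)) = min(0.944, 0.571) = 0.571
¬c → b = min(1, 1 − 0.944 + 0.571) = min(1, 0.627) = 0.627
a ∨ (¬c → b) = max(0.604, 0.627) = 0.627
a → (a ∨ (¬c → b)) = min(1, 1 − 0.604 + 0.627) = min(1, 1.023) = 1.000
(¬c ∧ (b ∧ (a ⊕ b))) ⊕ (a → (a ∨ (¬c → b))) = min(1, 0.571 + 1.000) = min(1, 1.571) = 1.000
¬((¬c ∧ (b ∧ (a ⊕ b))) ⊕ (a → (a ∨ (¬c → b)))) = 1 − 1.000 = 0.000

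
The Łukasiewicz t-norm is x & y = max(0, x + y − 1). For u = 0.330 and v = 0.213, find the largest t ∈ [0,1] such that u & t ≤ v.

0.883

The residuum of the Łukasiewicz t-norm gives the supremum: min(1, 1 − 0.330 + 0.213).
1 − 0.330 + 0.213 = 0.883, so t = min(1, 0.883) = 0.883.
Check: 0.330 & 0.883 = max(0, 0.213) = 0.213 ≤ 0.213.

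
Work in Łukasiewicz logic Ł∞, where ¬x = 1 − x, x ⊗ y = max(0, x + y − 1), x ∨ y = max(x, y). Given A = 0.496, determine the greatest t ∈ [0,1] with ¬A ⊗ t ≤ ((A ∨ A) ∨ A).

0.992

¬A = 1 − 0.496 = 0.504
So the left factor is ¬A = 0.504.
A ∨ A = max(0.496, 0.496) = 0.496
(A ∨ A) ∨ A = max(0.496, 0.496) = 0.496
So the right-hand bound is (A ∨ A) ∨ A = 0.496.
The residuum of the Łukasiewicz t-norm gives the supremum: min(1, 1 − 0.504 + 0.496).
1 − 0.504 + 0.496 = 0.992, so t = min(1, 0.992) = 0.992.
Check: 0.504 ⊗ 0.992 = max(0, 0.496) = 0.496 ≤ 0.496.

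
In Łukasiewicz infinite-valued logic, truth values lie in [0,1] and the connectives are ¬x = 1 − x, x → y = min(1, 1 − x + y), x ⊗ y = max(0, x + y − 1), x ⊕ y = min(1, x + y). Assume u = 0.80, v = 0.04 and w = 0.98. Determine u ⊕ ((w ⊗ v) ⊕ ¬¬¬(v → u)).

w ⊗ v = max(0, 0.98 + 0.04 − 1) = max(0, 0.02) = 0.02
v → u = min(1, 1 − 0.04 + 0.80) = min(1, 1.76) = 1.00
¬(v → u) = 1 − 1.00 = 0.00
¬¬(v → u) = 1 − 0.00 = 1.00
¬¬¬(v → u) = 1 − 1.00 = 0.00
(w ⊗ v) ⊕ ¬¬¬(v → u) = min(1, 0.02 + 0.00) = min(1, 0.02) = 0.02
u ⊕ ((w ⊗ v) ⊕ ¬¬¬(v → u)) = min(1, 0.80 + 0.02) = min(1, 0.82) = 0.82

0.82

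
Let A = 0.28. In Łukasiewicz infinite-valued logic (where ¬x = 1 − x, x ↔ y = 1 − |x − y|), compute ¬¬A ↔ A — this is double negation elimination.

¬A = 1 − 0.28 = 0.72
¬¬A = 1 − 0.72 = 0.28
¬¬A ↔ A = 1 − |0.28 − 0.28| = 1 − 0.00 = 1.00
(As expected: always 1 in Ł∞ since negation is involutive.)

1.00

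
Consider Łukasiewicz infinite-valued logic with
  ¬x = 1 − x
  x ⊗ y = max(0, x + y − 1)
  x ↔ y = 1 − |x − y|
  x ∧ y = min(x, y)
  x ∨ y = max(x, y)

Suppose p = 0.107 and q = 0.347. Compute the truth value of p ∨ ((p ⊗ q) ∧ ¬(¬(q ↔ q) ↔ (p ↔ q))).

p ⊗ q = max(0, 0.107 + 0.347 − 1) = max(0, -0.546) = 0.000
q ↔ q = 1 − |0.347 − 0.347| = 1 − 0.000 = 1.000
¬(q ↔ q) = 1 − 1.000 = 0.000
p ↔ q = 1 − |0.107 − 0.347| = 1 − 0.240 = 0.760
¬(q ↔ q) ↔ (p ↔ q) = 1 − |0.000 − 0.760| = 1 − 0.760 = 0.240
¬(¬(q ↔ q) ↔ (p ↔ q)) = 1 − 0.240 = 0.760
(p ⊗ q) ∧ ¬(¬(q ↔ q) ↔ (p ↔ q)) = min(0.000, 0.760) = 0.000
p ∨ ((p ⊗ q) ∧ ¬(¬(q ↔ q) ↔ (p ↔ q))) = max(0.107, 0.000) = 0.107

0.107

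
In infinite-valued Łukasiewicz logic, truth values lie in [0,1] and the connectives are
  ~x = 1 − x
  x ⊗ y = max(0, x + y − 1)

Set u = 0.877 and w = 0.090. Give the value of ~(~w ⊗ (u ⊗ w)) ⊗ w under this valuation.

~w = 1 − 0.090 = 0.910
u ⊗ w = max(0, 0.877 + 0.090 − 1) = max(0, -0.033) = 0.000
~w ⊗ (u ⊗ w) = max(0, 0.910 + 0.000 − 1) = max(0, -0.090) = 0.000
~(~w ⊗ (u ⊗ w)) = 1 − 0.000 = 1.000
~(~w ⊗ (u ⊗ w)) ⊗ w = max(0, 1.000 + 0.090 − 1) = max(0, 0.090) = 0.090

0.090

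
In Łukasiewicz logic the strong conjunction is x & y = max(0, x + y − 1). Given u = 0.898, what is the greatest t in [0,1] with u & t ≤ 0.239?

The residuum of the Łukasiewicz t-norm gives the supremum: min(1, 1 − 0.898 + 0.239).
1 − 0.898 + 0.239 = 0.341, so t = min(1, 0.341) = 0.341.
Check: 0.898 & 0.341 = max(0, 0.239) = 0.239 ≤ 0.239.

0.341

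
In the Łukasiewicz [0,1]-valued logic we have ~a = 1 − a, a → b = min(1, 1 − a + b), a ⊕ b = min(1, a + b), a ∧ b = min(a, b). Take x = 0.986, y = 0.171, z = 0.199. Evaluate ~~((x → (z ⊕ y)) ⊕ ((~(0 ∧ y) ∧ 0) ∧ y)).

z ⊕ y = min(1, 0.199 + 0.171) = min(1, 0.370) = 0.370
x → (z ⊕ y) = min(1, 1 − 0.986 + 0.370) = min(1, 0.384) = 0.384
0 ∧ y = min(0.000, 0.171) = 0.000
~(0 ∧ y) = 1 − 0.000 = 1.000
~(0 ∧ y) ∧ 0 = min(1.000, 0.000) = 0.000
(~(0 ∧ y) ∧ 0) ∧ y = min(0.000, 0.171) = 0.000
(x → (z ⊕ y)) ⊕ ((~(0 ∧ y) ∧ 0) ∧ y) = min(1, 0.384 + 0.000) = min(1, 0.384) = 0.384
~((x → (z ⊕ y)) ⊕ ((~(0 ∧ y) ∧ 0) ∧ y)) = 1 − 0.384 = 0.616
~~((x → (z ⊕ y)) ⊕ ((~(0 ∧ y) ∧ 0) ∧ y)) = 1 − 0.616 = 0.384

0.384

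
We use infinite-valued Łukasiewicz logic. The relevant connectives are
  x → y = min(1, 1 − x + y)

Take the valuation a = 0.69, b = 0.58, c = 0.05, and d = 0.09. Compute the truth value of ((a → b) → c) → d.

a → b = min(1, 1 − 0.69 + 0.58) = min(1, 0.89) = 0.89
(a → b) → c = min(1, 1 − 0.89 + 0.05) = min(1, 0.16) = 0.16
((a → b) → c) → d = min(1, 1 − 0.16 + 0.09) = min(1, 0.93) = 0.93

0.93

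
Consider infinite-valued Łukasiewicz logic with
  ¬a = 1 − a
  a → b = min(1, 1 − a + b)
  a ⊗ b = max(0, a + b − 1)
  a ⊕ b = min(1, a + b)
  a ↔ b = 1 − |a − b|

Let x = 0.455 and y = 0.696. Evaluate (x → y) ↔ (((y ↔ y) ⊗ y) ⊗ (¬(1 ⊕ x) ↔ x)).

0.241

x → y = min(1, 1 − 0.455 + 0.696) = min(1, 1.241) = 1.000
y ↔ y = 1 − |0.696 − 0.696| = 1 − 0.000 = 1.000
(y ↔ y) ⊗ y = max(0, 1.000 + 0.696 − 1) = max(0, 0.696) = 0.696
1 ⊕ x = min(1, 1.000 + 0.455) = min(1, 1.455) = 1.000
¬(1 ⊕ x) = 1 − 1.000 = 0.000
¬(1 ⊕ x) ↔ x = 1 − |0.000 − 0.455| = 1 − 0.455 = 0.545
((y ↔ y) ⊗ y) ⊗ (¬(1 ⊕ x) ↔ x) = max(0, 0.696 + 0.545 − 1) = max(0, 0.241) = 0.241
(x → y) ↔ (((y ↔ y) ⊗ y) ⊗ (¬(1 ⊕ x) ↔ x)) = 1 − |1.000 − 0.241| = 1 − 0.759 = 0.241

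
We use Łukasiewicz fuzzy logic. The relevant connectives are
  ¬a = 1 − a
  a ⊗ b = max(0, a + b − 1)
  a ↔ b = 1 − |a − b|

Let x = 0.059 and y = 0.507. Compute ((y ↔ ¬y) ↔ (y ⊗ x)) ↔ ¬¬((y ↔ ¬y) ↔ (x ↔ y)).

0.448

¬y = 1 − 0.507 = 0.493
y ↔ ¬y = 1 − |0.507 − 0.493| = 1 − 0.014 = 0.986
y ⊗ x = max(0, 0.507 + 0.059 − 1) = max(0, -0.434) = 0.000
(y ↔ ¬y) ↔ (y ⊗ x) = 1 − |0.986 − 0.000| = 1 − 0.986 = 0.014
x ↔ y = 1 − |0.059 − 0.507| = 1 − 0.448 = 0.552
(y ↔ ¬y) ↔ (x ↔ y) = 1 − |0.986 − 0.552| = 1 − 0.434 = 0.566
¬((y ↔ ¬y) ↔ (x ↔ y)) = 1 − 0.566 = 0.434
¬¬((y ↔ ¬y) ↔ (x ↔ y)) = 1 − 0.434 = 0.566
((y ↔ ¬y) ↔ (y ⊗ x)) ↔ ¬¬((y ↔ ¬y) ↔ (x ↔ y)) = 1 − |0.014 − 0.566| = 1 − 0.552 = 0.448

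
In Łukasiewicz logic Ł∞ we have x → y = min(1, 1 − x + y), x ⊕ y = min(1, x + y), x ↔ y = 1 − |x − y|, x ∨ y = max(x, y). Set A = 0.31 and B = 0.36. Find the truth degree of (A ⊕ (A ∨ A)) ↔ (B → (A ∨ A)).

0.67

A ∨ A = max(0.31, 0.31) = 0.31
A ⊕ (A ∨ A) = min(1, 0.31 + 0.31) = min(1, 0.62) = 0.62
B → (A ∨ A) = min(1, 1 − 0.36 + 0.31) = min(1, 0.95) = 0.95
(A ⊕ (A ∨ A)) ↔ (B → (A ∨ A)) = 1 − |0.62 − 0.95| = 1 − 0.33 = 0.67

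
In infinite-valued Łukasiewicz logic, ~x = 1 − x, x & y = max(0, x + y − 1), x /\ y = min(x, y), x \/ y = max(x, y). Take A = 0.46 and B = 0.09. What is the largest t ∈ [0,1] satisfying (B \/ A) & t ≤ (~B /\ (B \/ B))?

B \/ A = max(0.09, 0.46) = 0.46
So the left factor is B \/ A = 0.46.
~B = 1 − 0.09 = 0.91
B \/ B = max(0.09, 0.09) = 0.09
~B /\ (B \/ B) = min(0.91, 0.09) = 0.09
So the right-hand bound is ~B /\ (B \/ B) = 0.09.
The residuum of the Łukasiewicz t-norm gives the supremum: min(1, 1 − 0.46 + 0.09).
1 − 0.46 + 0.09 = 0.63, so t = min(1, 0.63) = 0.63.
Check: 0.46 & 0.63 = max(0, 0.09) = 0.09 ≤ 0.09.

0.63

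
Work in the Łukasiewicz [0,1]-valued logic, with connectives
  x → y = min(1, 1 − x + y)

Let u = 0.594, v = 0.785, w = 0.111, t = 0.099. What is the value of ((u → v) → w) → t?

u → v = min(1, 1 − 0.594 + 0.785) = min(1, 1.191) = 1.000
(u → v) → w = min(1, 1 − 1.000 + 0.111) = min(1, 0.111) = 0.111
((u → v) → w) → t = min(1, 1 − 0.111 + 0.099) = min(1, 0.988) = 0.988

0.988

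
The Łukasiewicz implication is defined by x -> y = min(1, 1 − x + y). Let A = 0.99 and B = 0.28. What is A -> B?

0.29

A -> B = min(1, 1 − 0.99 + 0.28) = min(1, 0.29) = 0.29
For comparison, the Gödel implication (1 if x ≤ y else y) would give 0.28.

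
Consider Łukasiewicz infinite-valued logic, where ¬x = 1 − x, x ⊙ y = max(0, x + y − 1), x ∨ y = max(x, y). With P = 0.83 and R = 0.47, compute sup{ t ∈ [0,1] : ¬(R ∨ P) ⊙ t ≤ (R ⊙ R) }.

0.83

R ∨ P = max(0.47, 0.83) = 0.83
¬(R ∨ P) = 1 − 0.83 = 0.17
So the left factor is ¬(R ∨ P) = 0.17.
R ⊙ R = max(0, 0.47 + 0.47 − 1) = max(0, -0.06) = 0.00
So the right-hand bound is R ⊙ R = 0.00.
The residuum of the Łukasiewicz t-norm gives the supremum: min(1, 1 − 0.17 + 0.00).
1 − 0.17 + 0.00 = 0.83, so t = min(1, 0.83) = 0.83.
Check: 0.17 ⊙ 0.83 = max(0, 0.00) = 0.00 ≤ 0.00.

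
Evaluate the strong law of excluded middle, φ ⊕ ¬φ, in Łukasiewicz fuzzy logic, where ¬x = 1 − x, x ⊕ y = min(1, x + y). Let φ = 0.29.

1.00

¬φ = 1 − 0.29 = 0.71
φ ⊕ ¬φ = min(1, 0.29 + 0.71) = min(1, 1.00) = 1.00
(As expected: always 1 in Ł∞ since a ⊕ (1−a) = 1.)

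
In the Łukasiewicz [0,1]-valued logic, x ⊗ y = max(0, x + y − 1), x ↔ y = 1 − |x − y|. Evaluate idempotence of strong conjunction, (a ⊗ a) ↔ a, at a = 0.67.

0.67

a ⊗ a = max(0, 0.67 + 0.67 − 1) = max(0, 0.34) = 0.34
(a ⊗ a) ↔ a = 1 − |0.34 − 0.67| = 1 − 0.33 = 0.67
(The value 0.67 < 1 shows this instance is not satisfied; fails in Ł∞ since a ⊗ a = max(0, 2a−1) ≠ a in general.)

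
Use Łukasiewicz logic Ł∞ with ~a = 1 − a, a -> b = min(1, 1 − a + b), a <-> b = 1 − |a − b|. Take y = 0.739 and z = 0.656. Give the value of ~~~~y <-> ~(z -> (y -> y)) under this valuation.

~y = 1 − 0.739 = 0.261
~~y = 1 − 0.261 = 0.739
~~~y = 1 − 0.739 = 0.261
~~~~y = 1 − 0.261 = 0.739
y -> y = min(1, 1 − 0.739 + 0.739) = min(1, 1.000) = 1.000
z -> (y -> y) = min(1, 1 − 0.656 + 1.000) = min(1, 1.344) = 1.000
~(z -> (y -> y)) = 1 − 1.000 = 0.000
~~~~y <-> ~(z -> (y -> y)) = 1 − |0.739 − 0.000| = 1 − 0.739 = 0.261

0.261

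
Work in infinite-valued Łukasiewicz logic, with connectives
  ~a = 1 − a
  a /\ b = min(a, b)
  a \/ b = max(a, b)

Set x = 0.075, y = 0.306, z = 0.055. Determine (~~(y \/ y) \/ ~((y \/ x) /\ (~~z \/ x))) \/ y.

y \/ y = max(0.306, 0.306) = 0.306
~(y \/ y) = 1 − 0.306 = 0.694
~~(y \/ y) = 1 − 0.694 = 0.306
y \/ x = max(0.306, 0.075) = 0.306
~z = 1 − 0.055 = 0.945
~~z = 1 − 0.945 = 0.055
~~z \/ x = max(0.055, 0.075) = 0.075
(y \/ x) /\ (~~z \/ x) = min(0.306, 0.075) = 0.075
~((y \/ x) /\ (~~z \/ x)) = 1 − 0.075 = 0.925
~~(y \/ y) \/ ~((y \/ x) /\ (~~z \/ x)) = max(0.306, 0.925) = 0.925
(~~(y \/ y) \/ ~((y \/ x) /\ (~~z \/ x))) \/ y = max(0.925, 0.306) = 0.925

0.925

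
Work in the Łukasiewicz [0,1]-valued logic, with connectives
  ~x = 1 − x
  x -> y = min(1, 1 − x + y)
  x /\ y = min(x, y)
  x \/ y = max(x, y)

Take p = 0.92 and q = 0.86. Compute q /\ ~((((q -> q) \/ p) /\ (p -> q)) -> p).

0.02

q -> q = min(1, 1 − 0.86 + 0.86) = min(1, 1.00) = 1.00
(q -> q) \/ p = max(1.00, 0.92) = 1.00
p -> q = min(1, 1 − 0.92 + 0.86) = min(1, 0.94) = 0.94
((q -> q) \/ p) /\ (p -> q) = min(1.00, 0.94) = 0.94
(((q -> q) \/ p) /\ (p -> q)) -> p = min(1, 1 − 0.94 + 0.92) = min(1, 0.98) = 0.98
~((((q -> q) \/ p) /\ (p -> q)) -> p) = 1 − 0.98 = 0.02
q /\ ~((((q -> q) \/ p) /\ (p -> q)) -> p) = min(0.86, 0.02) = 0.02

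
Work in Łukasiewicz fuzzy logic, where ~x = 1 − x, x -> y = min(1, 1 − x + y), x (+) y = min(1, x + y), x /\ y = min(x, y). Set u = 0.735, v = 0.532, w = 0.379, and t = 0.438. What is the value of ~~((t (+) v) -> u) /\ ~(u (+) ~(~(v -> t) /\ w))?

t (+) v = min(1, 0.438 + 0.532) = min(1, 0.970) = 0.970
(t (+) v) -> u = min(1, 1 − 0.970 + 0.735) = min(1, 0.765) = 0.765
~((t (+) v) -> u) = 1 − 0.765 = 0.235
~~((t (+) v) -> u) = 1 − 0.235 = 0.765
v -> t = min(1, 1 − 0.532 + 0.438) = min(1, 0.906) = 0.906
~(v -> t) = 1 − 0.906 = 0.094
~(v -> t) /\ w = min(0.094, 0.379) = 0.094
~(~(v -> t) /\ w) = 1 − 0.094 = 0.906
u (+) ~(~(v -> t) /\ w) = min(1, 0.735 + 0.906) = min(1, 1.641) = 1.000
~(u (+) ~(~(v -> t) /\ w)) = 1 − 1.000 = 0.000
~~((t (+) v) -> u) /\ ~(u (+) ~(~(v -> t) /\ w)) = min(0.765, 0.000) = 0.000

0.000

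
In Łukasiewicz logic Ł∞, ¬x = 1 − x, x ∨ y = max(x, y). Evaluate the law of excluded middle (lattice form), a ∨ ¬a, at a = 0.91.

0.91

¬a = 1 − 0.91 = 0.09
a ∨ ¬a = max(0.91, 0.09) = 0.91
(The value 0.91 < 1 shows this instance is not satisfied; not a Ł∞-tautology — its value is max(a, 1−a).)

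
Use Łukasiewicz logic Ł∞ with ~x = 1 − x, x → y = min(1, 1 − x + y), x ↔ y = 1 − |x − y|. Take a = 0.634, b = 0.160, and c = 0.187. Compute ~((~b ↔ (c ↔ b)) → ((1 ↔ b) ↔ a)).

~b = 1 − 0.160 = 0.840
c ↔ b = 1 − |0.187 − 0.160| = 1 − 0.027 = 0.973
~b ↔ (c ↔ b) = 1 − |0.840 − 0.973| = 1 − 0.133 = 0.867
1 ↔ b = 1 − |1.000 − 0.160| = 1 − 0.840 = 0.160
(1 ↔ b) ↔ a = 1 − |0.160 − 0.634| = 1 − 0.474 = 0.526
(~b ↔ (c ↔ b)) → ((1 ↔ b) ↔ a) = min(1, 1 − 0.867 + 0.526) = min(1, 0.659) = 0.659
~((~b ↔ (c ↔ b)) → ((1 ↔ b) ↔ a)) = 1 − 0.659 = 0.341

0.341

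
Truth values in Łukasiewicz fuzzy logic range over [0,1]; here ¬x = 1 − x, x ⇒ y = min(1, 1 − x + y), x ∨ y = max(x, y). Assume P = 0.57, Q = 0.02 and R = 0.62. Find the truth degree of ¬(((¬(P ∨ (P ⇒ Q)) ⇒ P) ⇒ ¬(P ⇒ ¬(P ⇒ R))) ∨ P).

0.43

P ⇒ Q = min(1, 1 − 0.57 + 0.02) = min(1, 0.45) = 0.45
P ∨ (P ⇒ Q) = max(0.57, 0.45) = 0.57
¬(P ∨ (P ⇒ Q)) = 1 − 0.57 = 0.43
¬(P ∨ (P ⇒ Q)) ⇒ P = min(1, 1 − 0.43 + 0.57) = min(1, 1.14) = 1.00
P ⇒ R = min(1, 1 − 0.57 + 0.62) = min(1, 1.05) = 1.00
¬(P ⇒ R) = 1 − 1.00 = 0.00
P ⇒ ¬(P ⇒ R) = min(1, 1 − 0.57 + 0.00) = min(1, 0.43) = 0.43
¬(P ⇒ ¬(P ⇒ R)) = 1 − 0.43 = 0.57
(¬(P ∨ (P ⇒ Q)) ⇒ P) ⇒ ¬(P ⇒ ¬(P ⇒ R)) = min(1, 1 − 1.00 + 0.57) = min(1, 0.57) = 0.57
((¬(P ∨ (P ⇒ Q)) ⇒ P) ⇒ ¬(P ⇒ ¬(P ⇒ R))) ∨ P = max(0.57, 0.57) = 0.57
¬(((¬(P ∨ (P ⇒ Q)) ⇒ P) ⇒ ¬(P ⇒ ¬(P ⇒ R))) ∨ P) = 1 − 0.57 = 0.43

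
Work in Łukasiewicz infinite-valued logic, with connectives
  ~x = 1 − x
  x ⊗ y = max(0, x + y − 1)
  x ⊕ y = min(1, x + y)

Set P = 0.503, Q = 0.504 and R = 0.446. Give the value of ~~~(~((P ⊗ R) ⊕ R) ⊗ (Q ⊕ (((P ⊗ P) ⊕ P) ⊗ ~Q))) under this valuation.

0.937

P ⊗ R = max(0, 0.503 + 0.446 − 1) = max(0, -0.051) = 0.000
(P ⊗ R) ⊕ R = min(1, 0.000 + 0.446) = min(1, 0.446) = 0.446
~((P ⊗ R) ⊕ R) = 1 − 0.446 = 0.554
P ⊗ P = max(0, 0.503 + 0.503 − 1) = max(0, 0.006) = 0.006
(P ⊗ P) ⊕ P = min(1, 0.006 + 0.503) = min(1, 0.509) = 0.509
~Q = 1 − 0.504 = 0.496
((P ⊗ P) ⊕ P) ⊗ ~Q = max(0, 0.509 + 0.496 − 1) = max(0, 0.005) = 0.005
Q ⊕ (((P ⊗ P) ⊕ P) ⊗ ~Q) = min(1, 0.504 + 0.005) = min(1, 0.509) = 0.509
~((P ⊗ R) ⊕ R) ⊗ (Q ⊕ (((P ⊗ P) ⊕ P) ⊗ ~Q)) = max(0, 0.554 + 0.509 − 1) = max(0, 0.063) = 0.063
~(~((P ⊗ R) ⊕ R) ⊗ (Q ⊕ (((P ⊗ P) ⊕ P) ⊗ ~Q))) = 1 − 0.063 = 0.937
~~(~((P ⊗ R) ⊕ R) ⊗ (Q ⊕ (((P ⊗ P) ⊕ P) ⊗ ~Q))) = 1 − 0.937 = 0.063
~~~(~((P ⊗ R) ⊕ R) ⊗ (Q ⊕ (((P ⊗ P) ⊕ P) ⊗ ~Q))) = 1 − 0.063 = 0.937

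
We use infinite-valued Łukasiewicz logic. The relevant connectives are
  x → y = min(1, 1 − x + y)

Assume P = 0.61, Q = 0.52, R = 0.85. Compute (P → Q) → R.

0.94

P → Q = min(1, 1 − 0.61 + 0.52) = min(1, 0.91) = 0.91
(P → Q) → R = min(1, 1 − 0.91 + 0.85) = min(1, 0.94) = 0.94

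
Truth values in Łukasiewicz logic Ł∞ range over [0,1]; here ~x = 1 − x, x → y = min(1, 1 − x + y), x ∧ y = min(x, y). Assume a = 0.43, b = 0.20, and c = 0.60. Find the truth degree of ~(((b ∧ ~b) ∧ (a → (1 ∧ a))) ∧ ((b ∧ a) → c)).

0.80

~b = 1 − 0.20 = 0.80
b ∧ ~b = min(0.20, 0.80) = 0.20
1 ∧ a = min(1.00, 0.43) = 0.43
a → (1 ∧ a) = min(1, 1 − 0.43 + 0.43) = min(1, 1.00) = 1.00
(b ∧ ~b) ∧ (a → (1 ∧ a)) = min(0.20, 1.00) = 0.20
b ∧ a = min(0.20, 0.43) = 0.20
(b ∧ a) → c = min(1, 1 − 0.20 + 0.60) = min(1, 1.40) = 1.00
((b ∧ ~b) ∧ (a → (1 ∧ a))) ∧ ((b ∧ a) → c) = min(0.20, 1.00) = 0.20
~(((b ∧ ~b) ∧ (a → (1 ∧ a))) ∧ ((b ∧ a) → c)) = 1 − 0.20 = 0.80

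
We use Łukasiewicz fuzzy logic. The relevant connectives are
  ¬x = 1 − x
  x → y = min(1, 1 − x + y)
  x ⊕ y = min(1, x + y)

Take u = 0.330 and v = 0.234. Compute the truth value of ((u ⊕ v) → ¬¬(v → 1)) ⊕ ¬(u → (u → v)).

u ⊕ v = min(1, 0.330 + 0.234) = min(1, 0.564) = 0.564
v → 1 = min(1, 1 − 0.234 + 1.000) = min(1, 1.766) = 1.000
¬(v → 1) = 1 − 1.000 = 0.000
¬¬(v → 1) = 1 − 0.000 = 1.000
(u ⊕ v) → ¬¬(v → 1) = min(1, 1 − 0.564 + 1.000) = min(1, 1.436) = 1.000
u → v = min(1, 1 − 0.330 + 0.234) = min(1, 0.904) = 0.904
u → (u → v) = min(1, 1 − 0.330 + 0.904) = min(1, 1.574) = 1.000
¬(u → (u → v)) = 1 − 1.000 = 0.000
((u ⊕ v) → ¬¬(v → 1)) ⊕ ¬(u → (u → v)) = min(1, 1.000 + 0.000) = min(1, 1.000) = 1.000

1.000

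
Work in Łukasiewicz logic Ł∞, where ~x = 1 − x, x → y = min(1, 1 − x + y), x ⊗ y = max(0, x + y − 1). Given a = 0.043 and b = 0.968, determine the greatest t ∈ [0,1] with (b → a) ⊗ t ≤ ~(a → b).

b → a = min(1, 1 − 0.968 + 0.043) = min(1, 0.075) = 0.075
So the left factor is b → a = 0.075.
a → b = min(1, 1 − 0.043 + 0.968) = min(1, 1.925) = 1.000
~(a → b) = 1 − 1.000 = 0.000
So the right-hand bound is ~(a → b) = 0.000.
The residuum of the Łukasiewicz t-norm gives the supremum: min(1, 1 − 0.075 + 0.000).
1 − 0.075 + 0.000 = 0.925, so t = min(1, 0.925) = 0.925.
Check: 0.075 ⊗ 0.925 = max(0, 0.000) = 0.000 ≤ 0.000.

0.925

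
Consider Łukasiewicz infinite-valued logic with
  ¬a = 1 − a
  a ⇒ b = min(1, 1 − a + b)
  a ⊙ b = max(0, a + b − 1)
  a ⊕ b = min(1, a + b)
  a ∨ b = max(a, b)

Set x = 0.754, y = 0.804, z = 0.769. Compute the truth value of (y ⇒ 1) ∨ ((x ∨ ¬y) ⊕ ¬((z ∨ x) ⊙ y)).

y ⇒ 1 = min(1, 1 − 0.804 + 1.000) = min(1, 1.196) = 1.000
¬y = 1 − 0.804 = 0.196
x ∨ ¬y = max(0.754, 0.196) = 0.754
z ∨ x = max(0.769, 0.754) = 0.769
(z ∨ x) ⊙ y = max(0, 0.769 + 0.804 − 1) = max(0, 0.573) = 0.573
¬((z ∨ x) ⊙ y) = 1 − 0.573 = 0.427
(x ∨ ¬y) ⊕ ¬((z ∨ x) ⊙ y) = min(1, 0.754 + 0.427) = min(1, 1.181) = 1.000
(y ⇒ 1) ∨ ((x ∨ ¬y) ⊕ ¬((z ∨ x) ⊙ y)) = max(1.000, 1.000) = 1.000

1.000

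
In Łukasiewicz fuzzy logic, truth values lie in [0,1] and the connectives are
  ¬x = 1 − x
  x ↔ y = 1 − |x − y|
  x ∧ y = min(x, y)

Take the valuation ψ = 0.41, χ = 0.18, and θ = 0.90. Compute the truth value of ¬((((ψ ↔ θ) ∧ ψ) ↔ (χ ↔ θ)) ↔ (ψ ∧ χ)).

0.69

ψ ↔ θ = 1 − |0.41 − 0.90| = 1 − 0.49 = 0.51
(ψ ↔ θ) ∧ ψ = min(0.51, 0.41) = 0.41
χ ↔ θ = 1 − |0.18 − 0.90| = 1 − 0.72 = 0.28
((ψ ↔ θ) ∧ ψ) ↔ (χ ↔ θ) = 1 − |0.41 − 0.28| = 1 − 0.13 = 0.87
ψ ∧ χ = min(0.41, 0.18) = 0.18
(((ψ ↔ θ) ∧ ψ) ↔ (χ ↔ θ)) ↔ (ψ ∧ χ) = 1 − |0.87 − 0.18| = 1 − 0.69 = 0.31
¬((((ψ ↔ θ) ∧ ψ) ↔ (χ ↔ θ)) ↔ (ψ ∧ χ)) = 1 − 0.31 = 0.69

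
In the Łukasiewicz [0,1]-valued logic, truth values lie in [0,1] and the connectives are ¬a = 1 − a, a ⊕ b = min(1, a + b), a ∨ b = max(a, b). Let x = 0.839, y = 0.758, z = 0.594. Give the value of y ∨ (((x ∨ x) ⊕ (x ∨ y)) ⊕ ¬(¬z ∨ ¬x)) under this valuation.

1.000

x ∨ x = max(0.839, 0.839) = 0.839
x ∨ y = max(0.839, 0.758) = 0.839
(x ∨ x) ⊕ (x ∨ y) = min(1, 0.839 + 0.839) = min(1, 1.678) = 1.000
¬z = 1 − 0.594 = 0.406
¬x = 1 − 0.839 = 0.161
¬z ∨ ¬x = max(0.406, 0.161) = 0.406
¬(¬z ∨ ¬x) = 1 − 0.406 = 0.594
((x ∨ x) ⊕ (x ∨ y)) ⊕ ¬(¬z ∨ ¬x) = min(1, 1.000 + 0.594) = min(1, 1.594) = 1.000
y ∨ (((x ∨ x) ⊕ (x ∨ y)) ⊕ ¬(¬z ∨ ¬x)) = max(0.758, 1.000) = 1.000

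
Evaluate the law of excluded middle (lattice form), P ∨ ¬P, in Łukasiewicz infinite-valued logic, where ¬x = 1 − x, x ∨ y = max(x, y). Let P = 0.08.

0.92

¬P = 1 − 0.08 = 0.92
P ∨ ¬P = max(0.08, 0.92) = 0.92
(The value 0.92 < 1 shows this instance is not satisfied; not a Ł∞-tautology — its value is max(a, 1−a).)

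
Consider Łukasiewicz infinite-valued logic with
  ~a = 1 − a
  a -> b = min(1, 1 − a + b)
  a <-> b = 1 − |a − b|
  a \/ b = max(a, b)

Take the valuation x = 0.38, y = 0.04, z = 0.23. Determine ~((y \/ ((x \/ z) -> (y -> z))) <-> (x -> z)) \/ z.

x \/ z = max(0.38, 0.23) = 0.38
y -> z = min(1, 1 − 0.04 + 0.23) = min(1, 1.19) = 1.00
(x \/ z) -> (y -> z) = min(1, 1 − 0.38 + 1.00) = min(1, 1.62) = 1.00
y \/ ((x \/ z) -> (y -> z)) = max(0.04, 1.00) = 1.00
x -> z = min(1, 1 − 0.38 + 0.23) = min(1, 0.85) = 0.85
(y \/ ((x \/ z) -> (y -> z))) <-> (x -> z) = 1 − |1.00 − 0.85| = 1 − 0.15 = 0.85
~((y \/ ((x \/ z) -> (y -> z))) <-> (x -> z)) = 1 − 0.85 = 0.15
~((y \/ ((x \/ z) -> (y -> z))) <-> (x -> z)) \/ z = max(0.15, 0.23) = 0.23

0.23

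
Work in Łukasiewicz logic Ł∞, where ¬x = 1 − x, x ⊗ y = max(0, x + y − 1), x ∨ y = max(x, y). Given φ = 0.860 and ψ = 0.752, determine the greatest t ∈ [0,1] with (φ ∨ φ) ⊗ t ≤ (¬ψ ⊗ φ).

φ ∨ φ = max(0.860, 0.860) = 0.860
So the left factor is φ ∨ φ = 0.860.
¬ψ = 1 − 0.752 = 0.248
¬ψ ⊗ φ = max(0, 0.248 + 0.860 − 1) = max(0, 0.108) = 0.108
So the right-hand bound is ¬ψ ⊗ φ = 0.108.
The residuum of the Łukasiewicz t-norm gives the supremum: min(1, 1 − 0.860 + 0.108).
1 − 0.860 + 0.108 = 0.248, so t = min(1, 0.248) = 0.248.
Check: 0.860 ⊗ 0.248 = max(0, 0.108) = 0.108 ≤ 0.108.

0.248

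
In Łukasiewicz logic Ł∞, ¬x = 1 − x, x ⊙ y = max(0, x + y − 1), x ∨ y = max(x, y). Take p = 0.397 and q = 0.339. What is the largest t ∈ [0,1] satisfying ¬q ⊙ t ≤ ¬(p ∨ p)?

0.942

¬q = 1 − 0.339 = 0.661
So the left factor is ¬q = 0.661.
p ∨ p = max(0.397, 0.397) = 0.397
¬(p ∨ p) = 1 − 0.397 = 0.603
So the right-hand bound is ¬(p ∨ p) = 0.603.
The residuum of the Łukasiewicz t-norm gives the supremum: min(1, 1 − 0.661 + 0.603).
1 − 0.661 + 0.603 = 0.942, so t = min(1, 0.942) = 0.942.
Check: 0.661 ⊙ 0.942 = max(0, 0.603) = 0.603 ≤ 0.603.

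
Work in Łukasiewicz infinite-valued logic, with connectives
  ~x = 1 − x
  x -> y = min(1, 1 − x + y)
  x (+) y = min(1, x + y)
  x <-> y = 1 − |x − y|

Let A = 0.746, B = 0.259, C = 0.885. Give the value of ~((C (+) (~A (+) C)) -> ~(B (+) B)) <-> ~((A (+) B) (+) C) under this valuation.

0.482

~A = 1 − 0.746 = 0.254
~A (+) C = min(1, 0.254 + 0.885) = min(1, 1.139) = 1.000
C (+) (~A (+) C) = min(1, 0.885 + 1.000) = min(1, 1.885) = 1.000
B (+) B = min(1, 0.259 + 0.259) = min(1, 0.518) = 0.518
~(B (+) B) = 1 − 0.518 = 0.482
(C (+) (~A (+) C)) -> ~(B (+) B) = min(1, 1 − 1.000 + 0.482) = min(1, 0.482) = 0.482
~((C (+) (~A (+) C)) -> ~(B (+) B)) = 1 − 0.482 = 0.518
A (+) B = min(1, 0.746 + 0.259) = min(1, 1.005) = 1.000
(A (+) B) (+) C = min(1, 1.000 + 0.885) = min(1, 1.885) = 1.000
~((A (+) B) (+) C) = 1 − 1.000 = 0.000
~((C (+) (~A (+) C)) -> ~(B (+) B)) <-> ~((A (+) B) (+) C) = 1 − |0.518 − 0.000| = 1 − 0.518 = 0.482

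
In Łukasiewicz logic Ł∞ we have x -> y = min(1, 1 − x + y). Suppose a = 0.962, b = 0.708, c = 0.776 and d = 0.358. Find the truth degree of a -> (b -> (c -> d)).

c -> d = min(1, 1 − 0.776 + 0.358) = min(1, 0.582) = 0.582
b -> (c -> d) = min(1, 1 − 0.708 + 0.582) = min(1, 0.874) = 0.874
a -> (b -> (c -> d)) = min(1, 1 − 0.962 + 0.874) = min(1, 0.912) = 0.912

0.912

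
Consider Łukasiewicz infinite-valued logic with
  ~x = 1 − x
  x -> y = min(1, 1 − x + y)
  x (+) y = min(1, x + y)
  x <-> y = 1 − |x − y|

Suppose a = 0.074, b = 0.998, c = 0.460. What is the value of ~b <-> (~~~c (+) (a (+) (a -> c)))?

~b = 1 − 0.998 = 0.002
~c = 1 − 0.460 = 0.540
~~c = 1 − 0.540 = 0.460
~~~c = 1 − 0.460 = 0.540
a -> c = min(1, 1 − 0.074 + 0.460) = min(1, 1.386) = 1.000
a (+) (a -> c) = min(1, 0.074 + 1.000) = min(1, 1.074) = 1.000
~~~c (+) (a (+) (a -> c)) = min(1, 0.540 + 1.000) = min(1, 1.540) = 1.000
~b <-> (~~~c (+) (a (+) (a -> c))) = 1 − |0.002 − 1.000| = 1 − 0.998 = 0.002

0.002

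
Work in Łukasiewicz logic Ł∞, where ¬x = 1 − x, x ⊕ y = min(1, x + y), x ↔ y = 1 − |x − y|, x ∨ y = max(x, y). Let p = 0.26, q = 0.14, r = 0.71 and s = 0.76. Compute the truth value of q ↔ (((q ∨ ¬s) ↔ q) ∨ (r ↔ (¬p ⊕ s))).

¬s = 1 − 0.76 = 0.24
q ∨ ¬s = max(0.14, 0.24) = 0.24
(q ∨ ¬s) ↔ q = 1 − |0.24 − 0.14| = 1 − 0.10 = 0.90
¬p = 1 − 0.26 = 0.74
¬p ⊕ s = min(1, 0.74 + 0.76) = min(1, 1.50) = 1.00
r ↔ (¬p ⊕ s) = 1 − |0.71 − 1.00| = 1 − 0.29 = 0.71
((q ∨ ¬s) ↔ q) ∨ (r ↔ (¬p ⊕ s)) = max(0.90, 0.71) = 0.90
q ↔ (((q ∨ ¬s) ↔ q) ∨ (r ↔ (¬p ⊕ s))) = 1 − |0.14 − 0.90| = 1 − 0.76 = 0.24

0.24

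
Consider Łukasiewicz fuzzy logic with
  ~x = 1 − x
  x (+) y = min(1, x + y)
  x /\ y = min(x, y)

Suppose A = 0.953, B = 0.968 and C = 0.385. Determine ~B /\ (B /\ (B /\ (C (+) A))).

0.032

~B = 1 − 0.968 = 0.032
C (+) A = min(1, 0.385 + 0.953) = min(1, 1.338) = 1.000
B /\ (C (+) A) = min(0.968, 1.000) = 0.968
B /\ (B /\ (C (+) A)) = min(0.968, 0.968) = 0.968
~B /\ (B /\ (B /\ (C (+) A))) = min(0.032, 0.968) = 0.032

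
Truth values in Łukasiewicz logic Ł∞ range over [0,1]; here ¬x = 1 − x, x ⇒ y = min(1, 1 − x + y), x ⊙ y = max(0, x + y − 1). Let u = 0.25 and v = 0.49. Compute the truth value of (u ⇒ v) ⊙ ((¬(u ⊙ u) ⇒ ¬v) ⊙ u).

0.00

u ⇒ v = min(1, 1 − 0.25 + 0.49) = min(1, 1.24) = 1.00
u ⊙ u = max(0, 0.25 + 0.25 − 1) = max(0, -0.50) = 0.00
¬(u ⊙ u) = 1 − 0.00 = 1.00
¬v = 1 − 0.49 = 0.51
¬(u ⊙ u) ⇒ ¬v = min(1, 1 − 1.00 + 0.51) = min(1, 0.51) = 0.51
(¬(u ⊙ u) ⇒ ¬v) ⊙ u = max(0, 0.51 + 0.25 − 1) = max(0, -0.24) = 0.00
(u ⇒ v) ⊙ ((¬(u ⊙ u) ⇒ ¬v) ⊙ u) = max(0, 1.00 + 0.00 − 1) = max(0, 0.00) = 0.00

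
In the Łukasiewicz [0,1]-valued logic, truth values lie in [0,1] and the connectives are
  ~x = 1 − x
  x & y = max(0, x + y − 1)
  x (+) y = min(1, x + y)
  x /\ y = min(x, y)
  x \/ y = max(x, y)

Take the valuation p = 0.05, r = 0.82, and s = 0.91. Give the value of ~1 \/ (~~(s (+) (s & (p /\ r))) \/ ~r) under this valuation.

~1 = 1 − 1.00 = 0.00
p /\ r = min(0.05, 0.82) = 0.05
s & (p /\ r) = max(0, 0.91 + 0.05 − 1) = max(0, -0.04) = 0.00
s (+) (s & (p /\ r)) = min(1, 0.91 + 0.00) = min(1, 0.91) = 0.91
~(s (+) (s & (p /\ r))) = 1 − 0.91 = 0.09
~~(s (+) (s & (p /\ r))) = 1 − 0.09 = 0.91
~r = 1 − 0.82 = 0.18
~~(s (+) (s & (p /\ r))) \/ ~r = max(0.91, 0.18) = 0.91
~1 \/ (~~(s (+) (s & (p /\ r))) \/ ~r) = max(0.00, 0.91) = 0.91

0.91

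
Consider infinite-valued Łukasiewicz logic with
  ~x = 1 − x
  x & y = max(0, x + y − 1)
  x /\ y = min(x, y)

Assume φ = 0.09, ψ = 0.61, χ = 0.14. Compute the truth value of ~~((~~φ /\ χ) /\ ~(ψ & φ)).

0.09

~φ = 1 − 0.09 = 0.91
~~φ = 1 − 0.91 = 0.09
~~φ /\ χ = min(0.09, 0.14) = 0.09
ψ & φ = max(0, 0.61 + 0.09 − 1) = max(0, -0.30) = 0.00
~(ψ & φ) = 1 − 0.00 = 1.00
(~~φ /\ χ) /\ ~(ψ & φ) = min(0.09, 1.00) = 0.09
~((~~φ /\ χ) /\ ~(ψ & φ)) = 1 − 0.09 = 0.91
~~((~~φ /\ χ) /\ ~(ψ & φ)) = 1 − 0.91 = 0.09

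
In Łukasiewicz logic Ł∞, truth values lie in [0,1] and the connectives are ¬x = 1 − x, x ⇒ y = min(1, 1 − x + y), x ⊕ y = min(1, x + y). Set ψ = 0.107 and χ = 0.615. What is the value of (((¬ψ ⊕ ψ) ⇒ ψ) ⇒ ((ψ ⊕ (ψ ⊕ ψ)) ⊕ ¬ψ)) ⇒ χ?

¬ψ = 1 − 0.107 = 0.893
¬ψ ⊕ ψ = min(1, 0.893 + 0.107) = min(1, 1.000) = 1.000
(¬ψ ⊕ ψ) ⇒ ψ = min(1, 1 − 1.000 + 0.107) = min(1, 0.107) = 0.107
ψ ⊕ ψ = min(1, 0.107 + 0.107) = min(1, 0.214) = 0.214
ψ ⊕ (ψ ⊕ ψ) = min(1, 0.107 + 0.214) = min(1, 0.321) = 0.321
(ψ ⊕ (ψ ⊕ ψ)) ⊕ ¬ψ = min(1, 0.321 + 0.893) = min(1, 1.214) = 1.000
((¬ψ ⊕ ψ) ⇒ ψ) ⇒ ((ψ ⊕ (ψ ⊕ ψ)) ⊕ ¬ψ) = min(1, 1 − 0.107 + 1.000) = min(1, 1.893) = 1.000
(((¬ψ ⊕ ψ) ⇒ ψ) ⇒ ((ψ ⊕ (ψ ⊕ ψ)) ⊕ ¬ψ)) ⇒ χ = min(1, 1 − 1.000 + 0.615) = min(1, 0.615) = 0.615

0.615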